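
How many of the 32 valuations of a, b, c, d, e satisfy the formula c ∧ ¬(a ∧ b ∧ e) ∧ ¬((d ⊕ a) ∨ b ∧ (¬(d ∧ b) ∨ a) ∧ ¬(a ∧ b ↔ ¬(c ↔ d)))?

4

a  b  c  d  e  |  φ
T  T  T  T  T  |  F
T  T  T  T  F  |  F
T  T  T  F  T  |  F
T  T  T  F  F  |  F
T  T  F  T  T  |  F
T  T  F  T  F  |  F
T  T  F  F  T  |  F
T  T  F  F  F  |  F
T  F  T  T  T  |  T
T  F  T  T  F  |  T
T  F  T  F  T  |  F
T  F  T  F  F  |  F
T  F  F  T  T  |  F
T  F  F  T  F  |  F
T  F  F  F  T  |  F
T  F  F  F  F  |  F
F  T  T  T  T  |  F
F  T  T  T  F  |  F
F  T  T  F  T  |  F
F  T  T  F  F  |  F
F  T  F  T  T  |  F
F  T  F  T  F  |  F
F  T  F  F  T  |  F
F  T  F  F  F  |  F
F  F  T  T  T  |  F
F  F  T  T  F  |  F
F  F  T  F  T  |  T
F  F  T  F  F  |  T
F  F  F  T  T  |  F
F  F  F  T  F  |  F
F  F  F  F  T  |  F
F  F  F  F  F  |  F
The formula is true on 4 of the 32 rows.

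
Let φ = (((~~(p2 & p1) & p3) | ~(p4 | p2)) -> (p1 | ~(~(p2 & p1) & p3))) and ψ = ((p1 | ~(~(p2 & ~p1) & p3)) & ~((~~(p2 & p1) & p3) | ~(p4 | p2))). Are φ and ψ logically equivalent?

p1 | p2 | p3 | p4 | φ | ψ
-- | -- | -- | -- | - | -
1  | 1  | 1  | 1  | 1 | 0
1  | 1  | 1  | 0  | 1 | 0
1  | 1  | 0  | 1  | 1 | 1
1  | 1  | 0  | 0  | 1 | 1
1  | 0  | 1  | 1  | 1 | 1
1  | 0  | 1  | 0  | 1 | 0
1  | 0  | 0  | 1  | 1 | 1
1  | 0  | 0  | 0  | 1 | 0
0  | 1  | 1  | 1  | 1 | 1
0  | 1  | 1  | 0  | 1 | 1
0  | 1  | 0  | 1  | 1 | 1
0  | 1  | 0  | 0  | 1 | 1
0  | 0  | 1  | 1  | 1 | 0
0  | 0  | 1  | 0  | 0 | 0
0  | 0  | 0  | 1  | 1 | 1
0  | 0  | 0  | 0  | 1 | 0
The columns differ at p1=1, p2=1, p3=1, p4=1 (φ=1, ψ=0), so they are not equivalent.

not equivalent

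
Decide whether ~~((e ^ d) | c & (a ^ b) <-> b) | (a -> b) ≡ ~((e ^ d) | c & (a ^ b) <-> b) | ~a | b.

a | b | c | d | e || φ | ψ
T | T | T | T | T || T | T
T | T | T | T | F || T | T
T | T | T | F | T || T | T
T | T | T | F | F || T | T
T | T | F | T | T || T | T
T | T | F | T | F || T | T
T | T | F | F | T || T | T
T | T | F | F | F || T | T
T | F | T | T | T || F | T
T | F | T | T | F || F | T
T | F | T | F | T || F | T
T | F | T | F | F || F | T
T | F | F | T | T || T | F
T | F | F | T | F || F | T
T | F | F | F | T || F | T
T | F | F | F | F || T | F
F | T | T | T | T || T | T
F | T | T | T | F || T | T
F | T | T | F | T || T | T
F | T | T | F | F || T | T
F | T | F | T | T || T | T
F | T | F | T | F || T | T
F | T | F | F | T || T | T
F | T | F | F | F || T | T
F | F | T | T | T || T | T
F | F | T | T | F || T | T
F | F | T | F | T || T | T
F | F | T | F | F || T | T
F | F | F | T | T || T | T
F | F | F | T | F || T | T
F | F | F | F | T || T | T
F | F | F | F | F || T | T
The columns differ at a=T, b=F, c=T, d=T, e=T (φ=F, ψ=T), so they are not equivalent.

not equivalent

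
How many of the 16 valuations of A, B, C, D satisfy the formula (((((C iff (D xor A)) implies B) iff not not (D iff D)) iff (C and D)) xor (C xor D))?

  A   |   B   |   C   |   D   ||   φ  
False | False | False | False ||  True
False | False | False |  True ||  True
False | False |  True | False ||  True
False | False |  True |  True || False
False |  True | False | False || False
False |  True | False |  True ||  True
False |  True |  True | False ||  True
False |  True |  True |  True ||  True
 True | False | False | False || False
 True | False | False |  True || False
 True | False |  True | False || False
 True | False |  True |  True ||  True
 True |  True | False | False || False
 True |  True | False |  True ||  True
 True |  True |  True | False ||  True
 True |  True |  True |  True ||  True
The formula is true on 10 of the 16 rows.

10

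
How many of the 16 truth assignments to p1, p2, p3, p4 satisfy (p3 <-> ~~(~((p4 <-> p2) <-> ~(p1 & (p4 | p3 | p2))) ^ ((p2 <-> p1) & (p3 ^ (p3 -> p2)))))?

p1  p2  p3  p4  |  φ
F   F   F   F   |  F
F   F   F   T   |  T
F   F   T   F   |  T
F   F   T   T   |  F
F   T   F   F   |  F
F   T   F   T   |  T
F   T   T   F   |  T
F   T   T   T   |  F
T   F   F   F   |  T
T   F   F   T   |  T
T   F   T   F   |  T
T   F   T   T   |  F
T   T   F   F   |  F
T   T   F   T   |  T
T   T   T   F   |  F
T   T   T   T   |  T
The formula is true on 9 of the 16 rows.

9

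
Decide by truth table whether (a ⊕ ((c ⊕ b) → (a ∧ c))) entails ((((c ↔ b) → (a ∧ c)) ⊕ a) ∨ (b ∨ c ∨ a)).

no

a | b | c | φ | ψ
- | - | - | - | -
T | T | T | F | T
T | T | F | T | T
T | F | T | F | T
T | F | F | F | T
F | T | T | T | T
F | T | F | F | T
F | F | T | F | T
F | F | F | T | F
At a=F, b=F, c=F we have φ true but ψ false, so φ does not entail ψ.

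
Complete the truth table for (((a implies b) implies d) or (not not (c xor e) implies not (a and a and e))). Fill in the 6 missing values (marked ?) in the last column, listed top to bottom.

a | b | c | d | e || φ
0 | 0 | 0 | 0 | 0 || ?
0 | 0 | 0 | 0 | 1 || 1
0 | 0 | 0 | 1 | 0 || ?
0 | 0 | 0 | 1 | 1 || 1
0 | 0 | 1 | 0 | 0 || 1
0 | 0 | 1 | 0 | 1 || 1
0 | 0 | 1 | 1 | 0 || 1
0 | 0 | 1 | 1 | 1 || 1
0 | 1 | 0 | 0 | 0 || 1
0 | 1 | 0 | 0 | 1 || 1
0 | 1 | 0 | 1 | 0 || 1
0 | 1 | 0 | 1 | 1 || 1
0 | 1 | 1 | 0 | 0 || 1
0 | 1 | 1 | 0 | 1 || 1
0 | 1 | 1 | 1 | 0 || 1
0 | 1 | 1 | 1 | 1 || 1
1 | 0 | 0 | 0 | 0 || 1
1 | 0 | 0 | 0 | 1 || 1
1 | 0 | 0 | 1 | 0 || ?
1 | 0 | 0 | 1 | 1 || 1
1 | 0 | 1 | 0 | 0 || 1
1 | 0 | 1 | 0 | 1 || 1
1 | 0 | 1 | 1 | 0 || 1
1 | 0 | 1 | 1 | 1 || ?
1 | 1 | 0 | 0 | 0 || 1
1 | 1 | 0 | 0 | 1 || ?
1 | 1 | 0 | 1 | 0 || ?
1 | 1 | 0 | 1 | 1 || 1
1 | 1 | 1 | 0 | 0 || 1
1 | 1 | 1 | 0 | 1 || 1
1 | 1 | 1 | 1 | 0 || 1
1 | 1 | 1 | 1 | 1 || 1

1, 1, 1, 1, 0, 1

Row a=0, b=0, c=0, d=0, e=0: ((a implies b) implies d) = 0, (not not (c xor e) implies not (a and a and e)) = 1, so the formula = 1.
Row a=0, b=0, c=0, d=1, e=0: ((a implies b) implies d) = 1, (not not (c xor e) implies not (a and a and e)) = 1, so the formula = 1.
Row a=1, b=0, c=0, d=1, e=0: ((a implies b) implies d) = 1, (not not (c xor e) implies not (a and a and e)) = 1, so the formula = 1.
Row a=1, b=0, c=1, d=1, e=1: ((a implies b) implies d) = 1, (not not (c xor e) implies not (a and a and e)) = 1, so the formula = 1.
Row a=1, b=1, c=0, d=0, e=1: ((a implies b) implies d) = 0, (not not (c xor e) implies not (a and a and e)) = 0, so the formula = 0.
Row a=1, b=1, c=0, d=1, e=0: ((a implies b) implies d) = 1, (not not (c xor e) implies not (a and a and e)) = 1, so the formula = 1.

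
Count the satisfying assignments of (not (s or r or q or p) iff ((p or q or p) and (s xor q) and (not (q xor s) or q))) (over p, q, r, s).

11

p  q  r  s  |  φ
T  T  T  T  |  T
T  T  T  F  |  F
T  T  F  T  |  T
T  T  F  F  |  F
T  F  T  T  |  T
T  F  T  F  |  T
T  F  F  T  |  T
T  F  F  F  |  T
F  T  T  T  |  T
F  T  T  F  |  F
F  T  F  T  |  T
F  T  F  F  |  F
F  F  T  T  |  T
F  F  T  F  |  T
F  F  F  T  |  T
F  F  F  F  |  F
The formula is true on 11 of the 16 rows.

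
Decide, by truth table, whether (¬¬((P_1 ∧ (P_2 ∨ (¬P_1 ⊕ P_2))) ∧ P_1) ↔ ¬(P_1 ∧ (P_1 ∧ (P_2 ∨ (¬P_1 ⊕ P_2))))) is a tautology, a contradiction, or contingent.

contradiction

P_1  P_2  |  φ
 1    1   |  0
 1    0   |  0
 0    1   |  0
 0    0   |  0
Every row is 0, so the formula is a contradiction.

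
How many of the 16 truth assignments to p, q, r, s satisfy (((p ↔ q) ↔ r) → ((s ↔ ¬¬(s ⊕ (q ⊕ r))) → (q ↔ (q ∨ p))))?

p | q | r | s | (p ↔ q) | ((p ↔ q) ↔ r) | (q ⊕ r) | (s ⊕ (q ⊕ r)) | ¬(s ⊕ (q ⊕ r)) | ¬¬(s ⊕ (q ⊕ r)) | (s ↔ ¬¬(s ⊕ (q ⊕ r))) | (q ∨ p) | (q ↔ (q ∨ p)) | φ
- | - | - | - | ------- | ------------- | ------- | ------------- | -------------- | --------------- | --------------------- | ------- | ------------- | -
0 | 0 | 0 | 0 |    1    |       0       |    0    |       0       |       1        |        0        |           1           |    0    |       1       | 1
0 | 0 | 0 | 1 |    1    |       0       |    0    |       1       |       0        |        1        |           1           |    0    |       1       | 1
0 | 0 | 1 | 0 |    1    |       1       |    1    |       1       |       0        |        1        |           0           |    0    |       1       | 1
0 | 0 | 1 | 1 |    1    |       1       |    1    |       0       |       1        |        0        |           0           |    0    |       1       | 1
0 | 1 | 0 | 0 |    0    |       1       |    1    |       1       |       0        |        1        |           0           |    1    |       1       | 1
0 | 1 | 0 | 1 |    0    |       1       |    1    |       0       |       1        |        0        |           0           |    1    |       1       | 1
0 | 1 | 1 | 0 |    0    |       0       |    0    |       0       |       1        |        0        |           1           |    1    |       1       | 1
0 | 1 | 1 | 1 |    0    |       0       |    0    |       1       |       0        |        1        |           1           |    1    |       1       | 1
1 | 0 | 0 | 0 |    0    |       1       |    0    |       0       |       1        |        0        |           1           |    1    |       0       | 0
1 | 0 | 0 | 1 |    0    |       1       |    0    |       1       |       0        |        1        |           1           |    1    |       0       | 0
1 | 0 | 1 | 0 |    0    |       0       |    1    |       1       |       0        |        1        |           0           |    1    |       0       | 1
1 | 0 | 1 | 1 |    0    |       0       |    1    |       0       |       1        |        0        |           0           |    1    |       0       | 1
1 | 1 | 0 | 0 |    1    |       0       |    1    |       1       |       0        |        1        |           0           |    1    |       1       | 1
1 | 1 | 0 | 1 |    1    |       0       |    1    |       0       |       1        |        0        |           0           |    1    |       1       | 1
1 | 1 | 1 | 0 |    1    |       1       |    0    |       0       |       1        |        0        |           1           |    1    |       1       | 1
1 | 1 | 1 | 1 |    1    |       1       |    0    |       1       |       0        |        1        |           1           |    1    |       1       | 1
The formula is true on 14 of the 16 rows.

14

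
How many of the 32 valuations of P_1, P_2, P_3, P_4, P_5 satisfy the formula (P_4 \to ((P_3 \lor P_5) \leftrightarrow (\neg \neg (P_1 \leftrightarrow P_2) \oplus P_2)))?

24

P_1  P_2  P_3  P_4  P_5  |  φ
 T    T    T    T    T   |  F
 T    T    T    T    F   |  F
 T    T    T    F    T   |  T
 T    T    T    F    F   |  T
 T    T    F    T    T   |  F
 T    T    F    T    F   |  T
 T    T    F    F    T   |  T
 T    T    F    F    F   |  T
 T    F    T    T    T   |  F
 T    F    T    T    F   |  F
 T    F    T    F    T   |  T
 T    F    T    F    F   |  T
 T    F    F    T    T   |  F
 T    F    F    T    F   |  T
 T    F    F    F    T   |  T
 T    F    F    F    F   |  T
 F    T    T    T    T   |  T
 F    T    T    T    F   |  T
 F    T    T    F    T   |  T
 F    T    T    F    F   |  T
 F    T    F    T    T   |  T
 F    T    F    T    F   |  F
 F    T    F    F    T   |  T
 F    T    F    F    F   |  T
 F    F    T    T    T   |  T
 F    F    T    T    F   |  T
 F    F    T    F    T   |  T
 F    F    T    F    F   |  T
 F    F    F    T    T   |  T
 F    F    F    T    F   |  F
 F    F    F    F    T   |  T
 F    F    F    F    F   |  T
The formula is true on 24 of the 32 rows.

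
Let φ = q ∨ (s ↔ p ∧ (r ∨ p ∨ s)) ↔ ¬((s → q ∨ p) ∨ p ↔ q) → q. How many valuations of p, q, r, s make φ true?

p  q  r  s  |  (r ∨ p ∨ s)  (p ∧ (r ∨ p ∨ s))  (s ↔ (p ∧ (r ∨ p ∨ s)))  (q ∨ p)  (s → (q ∨ p))  ((s → (q ∨ p)) ∨ p)  (((s → (q ∨ p)) ∨ p) ↔ q)  ¬(((s → (q ∨ p)) ∨ p) ↔ q)  φ
T  T  T  T  |       T               T                     T                T           T                 T                       T                          F               T
T  T  T  F  |       T               T                     F                T           T                 T                       T                          F               T
T  T  F  T  |       T               T                     T                T           T                 T                       T                          F               T
T  T  F  F  |       T               T                     F                T           T                 T                       T                          F               T
T  F  T  T  |       T               T                     T                T           T                 T                       F                          T               F
T  F  T  F  |       T               T                     F                T           T                 T                       F                          T               T
T  F  F  T  |       T               T                     T                T           T                 T                       F                          T               F
T  F  F  F  |       T               T                     F                T           T                 T                       F                          T               T
F  T  T  T  |       T               F                     F                T           T                 T                       T                          F               T
F  T  T  F  |       T               F                     T                T           T                 T                       T                          F               T
F  T  F  T  |       T               F                     F                T           T                 T                       T                          F               T
F  T  F  F  |       F               F                     T                T           T                 T                       T                          F               T
F  F  T  T  |       T               F                     F                F           F                 F                       T                          F               F
F  F  T  F  |       T               F                     T                F           T                 T                       F                          T               F
F  F  F  T  |       T               F                     F                F           F                 F                       T                          F               F
F  F  F  F  |       F               F                     T                F           T                 T                       F                          T               F
The formula is true on 10 of the 16 rows.

10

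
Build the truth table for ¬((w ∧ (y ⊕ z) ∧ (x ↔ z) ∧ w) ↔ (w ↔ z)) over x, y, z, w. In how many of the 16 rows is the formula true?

x | y | z | w || φ
1 | 1 | 1 | 1 || 1
1 | 1 | 1 | 0 || 0
1 | 1 | 0 | 1 || 0
1 | 1 | 0 | 0 || 1
1 | 0 | 1 | 1 || 0
1 | 0 | 1 | 0 || 0
1 | 0 | 0 | 1 || 0
1 | 0 | 0 | 0 || 1
0 | 1 | 1 | 1 || 1
0 | 1 | 1 | 0 || 0
0 | 1 | 0 | 1 || 1
0 | 1 | 0 | 0 || 1
0 | 0 | 1 | 1 || 1
0 | 0 | 1 | 0 || 0
0 | 0 | 0 | 1 || 0
0 | 0 | 0 | 0 || 1
The formula is true on 8 of the 16 rows.

8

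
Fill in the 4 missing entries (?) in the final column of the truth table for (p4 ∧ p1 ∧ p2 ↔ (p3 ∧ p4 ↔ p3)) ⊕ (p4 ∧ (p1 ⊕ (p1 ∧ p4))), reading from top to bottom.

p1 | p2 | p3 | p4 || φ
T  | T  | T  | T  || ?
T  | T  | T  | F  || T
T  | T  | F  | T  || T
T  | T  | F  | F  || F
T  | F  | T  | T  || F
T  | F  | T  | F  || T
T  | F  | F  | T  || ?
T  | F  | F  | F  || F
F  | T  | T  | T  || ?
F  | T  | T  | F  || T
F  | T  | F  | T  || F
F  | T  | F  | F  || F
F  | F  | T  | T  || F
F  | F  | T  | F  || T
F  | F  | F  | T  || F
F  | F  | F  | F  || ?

T, F, F, F

Row p1=T, p2=T, p3=T, p4=T: (p4 ∧ p1 ∧ p2 ↔ (p3 ∧ p4 ↔ p3)) = T, (p4 ∧ (p1 ⊕ (p1 ∧ p4))) = F, so the formula = T.
Row p1=T, p2=F, p3=F, p4=T: (p4 ∧ p1 ∧ p2 ↔ (p3 ∧ p4 ↔ p3)) = F, (p4 ∧ (p1 ⊕ (p1 ∧ p4))) = F, so the formula = F.
Row p1=F, p2=T, p3=T, p4=T: (p4 ∧ p1 ∧ p2 ↔ (p3 ∧ p4 ↔ p3)) = F, (p4 ∧ (p1 ⊕ (p1 ∧ p4))) = F, so the formula = F.
Row p1=F, p2=F, p3=F, p4=F: (p4 ∧ p1 ∧ p2 ↔ (p3 ∧ p4 ↔ p3)) = F, (p4 ∧ (p1 ⊕ (p1 ∧ p4))) = F, so the formula = F.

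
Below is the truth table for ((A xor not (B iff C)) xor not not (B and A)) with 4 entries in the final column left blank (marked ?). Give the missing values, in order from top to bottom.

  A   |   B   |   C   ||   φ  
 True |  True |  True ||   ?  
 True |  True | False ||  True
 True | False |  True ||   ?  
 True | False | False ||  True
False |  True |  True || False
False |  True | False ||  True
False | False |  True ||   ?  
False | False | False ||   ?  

Row A=True, B=True, C=True: (A xor not (B iff C)) = True, not not (B and A) = True, so the formula = False.
Row A=True, B=False, C=True: (A xor not (B iff C)) = False, not not (B and A) = False, so the formula = False.
Row A=False, B=False, C=True: (A xor not (B iff C)) = True, not not (B and A) = False, so the formula = True.
Row A=False, B=False, C=False: (A xor not (B iff C)) = False, not not (B and A) = False, so the formula = False.

False, False, True, False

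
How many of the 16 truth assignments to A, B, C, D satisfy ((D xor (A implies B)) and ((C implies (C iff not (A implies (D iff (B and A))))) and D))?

2

A | B | C | D || (A implies B) | (D xor (A implies B)) | (B and A) | (D iff (B and A)) | φ
0 | 0 | 0 | 0 ||       1       |           1           |     0     |         1         | 0
0 | 0 | 0 | 1 ||       1       |           0           |     0     |         0         | 0
0 | 0 | 1 | 0 ||       1       |           1           |     0     |         1         | 0
0 | 0 | 1 | 1 ||       1       |           0           |     0     |         0         | 0
0 | 1 | 0 | 0 ||       1       |           1           |     0     |         1         | 0
0 | 1 | 0 | 1 ||       1       |           0           |     0     |         0         | 0
0 | 1 | 1 | 0 ||       1       |           1           |     0     |         1         | 0
0 | 1 | 1 | 1 ||       1       |           0           |     0     |         0         | 0
1 | 0 | 0 | 0 ||       0       |           0           |     0     |         1         | 0
1 | 0 | 0 | 1 ||       0       |           1           |     0     |         0         | 1
1 | 0 | 1 | 0 ||       0       |           0           |     0     |         1         | 0
1 | 0 | 1 | 1 ||       0       |           1           |     0     |         0         | 1
1 | 1 | 0 | 0 ||       1       |           1           |     1     |         0         | 0
1 | 1 | 0 | 1 ||       1       |           0           |     1     |         1         | 0
1 | 1 | 1 | 0 ||       1       |           1           |     1     |         0         | 0
1 | 1 | 1 | 1 ||       1       |           0           |     1     |         1         | 0
The formula is true on 2 of the 16 rows.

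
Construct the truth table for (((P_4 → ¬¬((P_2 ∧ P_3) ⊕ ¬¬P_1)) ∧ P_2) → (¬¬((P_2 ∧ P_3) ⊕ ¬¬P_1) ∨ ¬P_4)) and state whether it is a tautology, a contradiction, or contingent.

tautology

P_1 | P_2 | P_3 | P_4 || (P_2 ∧ P_3) | ¬P_1 | ¬¬P_1 | ((P_2 ∧ P_3) ⊕ ¬¬P_1) | ¬((P_2 ∧ P_3) ⊕ ¬¬P_1) | ¬¬((P_2 ∧ P_3) ⊕ ¬¬P_1) | ¬P_4 | φ
 0  |  0  |  0  |  0  ||      0      |  1   |   0   |           0           |           1            |            0            |  1   | 1
 0  |  0  |  0  |  1  ||      0      |  1   |   0   |           0           |           1            |            0            |  0   | 1
 0  |  0  |  1  |  0  ||      0      |  1   |   0   |           0           |           1            |            0            |  1   | 1
 0  |  0  |  1  |  1  ||      0      |  1   |   0   |           0           |           1            |            0            |  0   | 1
 0  |  1  |  0  |  0  ||      0      |  1   |   0   |           0           |           1            |            0            |  1   | 1
 0  |  1  |  0  |  1  ||      0      |  1   |   0   |           0           |           1            |            0            |  0   | 1
 0  |  1  |  1  |  0  ||      1      |  1   |   0   |           1           |           0            |            1            |  1   | 1
 0  |  1  |  1  |  1  ||      1      |  1   |   0   |           1           |           0            |            1            |  0   | 1
 1  |  0  |  0  |  0  ||      0      |  0   |   1   |           1           |           0            |            1            |  1   | 1
 1  |  0  |  0  |  1  ||      0      |  0   |   1   |           1           |           0            |            1            |  0   | 1
 1  |  0  |  1  |  0  ||      0      |  0   |   1   |           1           |           0            |            1            |  1   | 1
 1  |  0  |  1  |  1  ||      0      |  0   |   1   |           1           |           0            |            1            |  0   | 1
 1  |  1  |  0  |  0  ||      0      |  0   |   1   |           1           |           0            |            1            |  1   | 1
 1  |  1  |  0  |  1  ||      0      |  0   |   1   |           1           |           0            |            1            |  0   | 1
 1  |  1  |  1  |  0  ||      1      |  0   |   1   |           0           |           1            |            0            |  1   | 1
 1  |  1  |  1  |  1  ||      1      |  0   |   1   |           0           |           1            |            0            |  0   | 1
Every row is 1, so the formula is a tautology.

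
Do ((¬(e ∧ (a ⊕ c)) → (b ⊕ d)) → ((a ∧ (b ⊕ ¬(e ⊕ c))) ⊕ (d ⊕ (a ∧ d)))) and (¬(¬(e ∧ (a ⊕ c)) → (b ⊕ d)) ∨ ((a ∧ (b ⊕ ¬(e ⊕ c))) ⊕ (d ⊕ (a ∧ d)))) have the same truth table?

equivalent

a | b | c | d | e || φ | ψ
T | T | T | T | T || T | T
T | T | T | T | F || T | T
T | T | T | F | T || F | F
T | T | T | F | F || T | T
T | T | F | T | T || T | T
T | T | F | T | F || T | T
T | T | F | F | T || T | T
T | T | F | F | F || F | F
T | F | T | T | T || T | T
T | F | T | T | F || F | F
T | F | T | F | T || T | T
T | F | T | F | F || T | T
T | F | F | T | T || F | F
T | F | F | T | F || T | T
T | F | F | F | T || F | F
T | F | F | F | F || T | T
F | T | T | T | T || T | T
F | T | T | T | F || T | T
F | T | T | F | T || F | F
F | T | T | F | F || F | F
F | T | F | T | T || T | T
F | T | F | T | F || T | T
F | T | F | F | T || F | F
F | T | F | F | F || F | F
F | F | T | T | T || T | T
F | F | T | T | F || T | T
F | F | T | F | T || F | F
F | F | T | F | F || T | T
F | F | F | T | T || T | T
F | F | F | T | F || T | T
F | F | F | F | T || T | T
F | F | F | F | F || T | T
The columns for φ and ψ agree on every row, so they are logically equivalent.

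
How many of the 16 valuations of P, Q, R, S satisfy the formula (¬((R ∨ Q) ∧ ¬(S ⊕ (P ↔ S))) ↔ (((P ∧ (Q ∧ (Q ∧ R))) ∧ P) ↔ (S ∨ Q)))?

6

P  Q  R  S  |  (R ∨ Q)  (P ↔ S)  (S ⊕ (P ↔ S))  ¬(S ⊕ (P ↔ S))  ((R ∨ Q) ∧ ¬(S ⊕ (P ↔ S)))  ¬((R ∨ Q) ∧ ¬(S ⊕ (P ↔ S)))  (Q ∧ R)  (Q ∧ (Q ∧ R))  (P ∧ (Q ∧ (Q ∧ R)))  ((P ∧ (Q ∧ (Q ∧ R))) ∧ P)  (S ∨ Q)  φ
T  T  T  T  |     T        T           F              T                     T                            F                  T           T                 T                       T                 T     F
T  T  T  F  |     T        F           F              T                     T                            F                  T           T                 T                       T                 T     F
T  T  F  T  |     T        T           F              T                     T                            F                  F           F                 F                       F                 T     T
T  T  F  F  |     T        F           F              T                     T                            F                  F           F                 F                       F                 T     T
T  F  T  T  |     T        T           F              T                     T                            F                  F           F                 F                       F                 T     T
T  F  T  F  |     T        F           F              T                     T                            F                  F           F                 F                       F                 F     F
T  F  F  T  |     F        T           F              T                     F                            T                  F           F                 F                       F                 T     F
T  F  F  F  |     F        F           F              T                     F                            T                  F           F                 F                       F                 F     T
F  T  T  T  |     T        F           T              F                     F                            T                  T           T                 F                       F                 T     F
F  T  T  F  |     T        T           T              F                     F                            T                  T           T                 F                       F                 T     F
F  T  F  T  |     T        F           T              F                     F                            T                  F           F                 F                       F                 T     F
F  T  F  F  |     T        T           T              F                     F                            T                  F           F                 F                       F                 T     F
F  F  T  T  |     T        F           T              F                     F                            T                  F           F                 F                       F                 T     F
F  F  T  F  |     T        T           T              F                     F                            T                  F           F                 F                       F                 F     T
F  F  F  T  |     F        F           T              F                     F                            T                  F           F                 F                       F                 T     F
F  F  F  F  |     F        T           T              F                     F                            T                  F           F                 F                       F                 F     T
The formula is true on 6 of the 16 rows.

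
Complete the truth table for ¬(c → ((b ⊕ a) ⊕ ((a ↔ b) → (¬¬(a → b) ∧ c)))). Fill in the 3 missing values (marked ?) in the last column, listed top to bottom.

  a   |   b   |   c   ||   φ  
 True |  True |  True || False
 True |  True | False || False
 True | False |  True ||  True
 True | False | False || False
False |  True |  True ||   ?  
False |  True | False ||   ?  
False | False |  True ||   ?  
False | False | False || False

True, False, False

Row a=False, b=True, c=True: ((b ⊕ a) ⊕ ((a ↔ b) → (¬¬(a → b) ∧ c))) = False, (c → ((b ⊕ a) ⊕ ((a ↔ b) → (¬¬(a → b) ∧ c)))) = False, so the formula = True.
Row a=False, b=True, c=False: ((b ⊕ a) ⊕ ((a ↔ b) → (¬¬(a → b) ∧ c))) = False, (c → ((b ⊕ a) ⊕ ((a ↔ b) → (¬¬(a → b) ∧ c)))) = True, so the formula = False.
Row a=False, b=False, c=True: ((b ⊕ a) ⊕ ((a ↔ b) → (¬¬(a → b) ∧ c))) = True, (c → ((b ⊕ a) ⊕ ((a ↔ b) → (¬¬(a → b) ∧ c)))) = True, so the formula = False.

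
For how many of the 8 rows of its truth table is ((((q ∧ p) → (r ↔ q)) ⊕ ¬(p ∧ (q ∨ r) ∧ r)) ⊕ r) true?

3

p | q | r | φ
- | - | - | -
0 | 0 | 0 | 0
0 | 0 | 1 | 1
0 | 1 | 0 | 0
0 | 1 | 1 | 1
1 | 0 | 0 | 0
1 | 0 | 1 | 0
1 | 1 | 0 | 1
1 | 1 | 1 | 0
The formula is true on 3 of the 8 rows.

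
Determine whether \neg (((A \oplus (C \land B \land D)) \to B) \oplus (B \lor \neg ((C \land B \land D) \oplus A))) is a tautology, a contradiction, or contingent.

  A      B      C      D    |  (C \land B \land D)    φ  
 True   True   True   True  |          True          True
 True   True   True  False  |         False          True
 True   True  False   True  |         False          True
 True   True  False  False  |         False          True
 True  False   True   True  |         False          True
 True  False   True  False  |         False          True
 True  False  False   True  |         False          True
 True  False  False  False  |         False          True
False   True   True   True  |          True          True
False   True   True  False  |         False          True
False   True  False   True  |         False          True
False   True  False  False  |         False          True
False  False   True   True  |         False          True
False  False   True  False  |         False          True
False  False  False   True  |         False          True
False  False  False  False  |         False          True
Every row is True, so the formula is a tautology.

tautology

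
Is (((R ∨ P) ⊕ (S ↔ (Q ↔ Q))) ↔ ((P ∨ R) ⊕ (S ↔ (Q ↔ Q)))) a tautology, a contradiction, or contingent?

tautology

P | Q | R | S | φ
- | - | - | - | -
0 | 0 | 0 | 0 | 1
0 | 0 | 0 | 1 | 1
0 | 0 | 1 | 0 | 1
0 | 0 | 1 | 1 | 1
0 | 1 | 0 | 0 | 1
0 | 1 | 0 | 1 | 1
0 | 1 | 1 | 0 | 1
0 | 1 | 1 | 1 | 1
1 | 0 | 0 | 0 | 1
1 | 0 | 0 | 1 | 1
1 | 0 | 1 | 0 | 1
1 | 0 | 1 | 1 | 1
1 | 1 | 0 | 0 | 1
1 | 1 | 0 | 1 | 1
1 | 1 | 1 | 0 | 1
1 | 1 | 1 | 1 | 1
Every row is 1, so the formula is a tautology.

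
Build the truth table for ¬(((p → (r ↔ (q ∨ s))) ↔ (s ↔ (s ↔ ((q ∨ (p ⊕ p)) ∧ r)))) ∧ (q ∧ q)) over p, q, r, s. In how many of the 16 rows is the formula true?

p | q | r | s | (q ∨ s) | (r ↔ (q ∨ s)) | (p → (r ↔ (q ∨ s))) | (p ⊕ p) | (q ∨ (p ⊕ p)) | ((q ∨ (p ⊕ p)) ∧ r) | (s ↔ ((q ∨ (p ⊕ p)) ∧ r)) | (q ∧ q) | φ
- | - | - | - | ------- | ------------- | ------------------- | ------- | ------------- | ------------------- | ------------------------- | ------- | -
0 | 0 | 0 | 0 |    0    |       1       |          1          |    0    |       0       |          0          |             1             |    0    | 1
0 | 0 | 0 | 1 |    1    |       0       |          1          |    0    |       0       |          0          |             0             |    0    | 1
0 | 0 | 1 | 0 |    0    |       0       |          1          |    0    |       0       |          0          |             1             |    0    | 1
0 | 0 | 1 | 1 |    1    |       1       |          1          |    0    |       0       |          0          |             0             |    0    | 1
0 | 1 | 0 | 0 |    1    |       0       |          1          |    0    |       1       |          0          |             1             |    1    | 1
0 | 1 | 0 | 1 |    1    |       0       |          1          |    0    |       1       |          0          |             0             |    1    | 1
0 | 1 | 1 | 0 |    1    |       1       |          1          |    0    |       1       |          1          |             0             |    1    | 0
0 | 1 | 1 | 1 |    1    |       1       |          1          |    0    |       1       |          1          |             1             |    1    | 0
1 | 0 | 0 | 0 |    0    |       1       |          1          |    0    |       0       |          0          |             1             |    0    | 1
1 | 0 | 0 | 1 |    1    |       0       |          0          |    0    |       0       |          0          |             0             |    0    | 1
1 | 0 | 1 | 0 |    0    |       0       |          0          |    0    |       0       |          0          |             1             |    0    | 1
1 | 0 | 1 | 1 |    1    |       1       |          1          |    0    |       0       |          0          |             0             |    0    | 1
1 | 1 | 0 | 0 |    1    |       0       |          0          |    0    |       1       |          0          |             1             |    1    | 0
1 | 1 | 0 | 1 |    1    |       0       |          0          |    0    |       1       |          0          |             0             |    1    | 0
1 | 1 | 1 | 0 |    1    |       1       |          1          |    0    |       1       |          1          |             0             |    1    | 0
1 | 1 | 1 | 1 |    1    |       1       |          1          |    0    |       1       |          1          |             1             |    1    | 0
The formula is true on 10 of the 16 rows.

10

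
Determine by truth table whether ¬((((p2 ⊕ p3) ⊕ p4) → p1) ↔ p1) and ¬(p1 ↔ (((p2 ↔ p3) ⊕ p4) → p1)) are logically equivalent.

p1  p2  p3  p4  |  φ  ψ
1   1   1   1   |  0  0
1   1   1   0   |  0  0
1   1   0   1   |  0  0
1   1   0   0   |  0  0
1   0   1   1   |  0  0
1   0   1   0   |  0  0
1   0   0   1   |  0  0
1   0   0   0   |  0  0
0   1   1   1   |  0  1
0   1   1   0   |  1  0
0   1   0   1   |  1  0
0   1   0   0   |  0  1
0   0   1   1   |  1  0
0   0   1   0   |  0  1
0   0   0   1   |  0  1
0   0   0   0   |  1  0
The columns differ at p1=0, p2=1, p3=1, p4=1 (φ=0, ψ=1), so they are not equivalent.

not equivalent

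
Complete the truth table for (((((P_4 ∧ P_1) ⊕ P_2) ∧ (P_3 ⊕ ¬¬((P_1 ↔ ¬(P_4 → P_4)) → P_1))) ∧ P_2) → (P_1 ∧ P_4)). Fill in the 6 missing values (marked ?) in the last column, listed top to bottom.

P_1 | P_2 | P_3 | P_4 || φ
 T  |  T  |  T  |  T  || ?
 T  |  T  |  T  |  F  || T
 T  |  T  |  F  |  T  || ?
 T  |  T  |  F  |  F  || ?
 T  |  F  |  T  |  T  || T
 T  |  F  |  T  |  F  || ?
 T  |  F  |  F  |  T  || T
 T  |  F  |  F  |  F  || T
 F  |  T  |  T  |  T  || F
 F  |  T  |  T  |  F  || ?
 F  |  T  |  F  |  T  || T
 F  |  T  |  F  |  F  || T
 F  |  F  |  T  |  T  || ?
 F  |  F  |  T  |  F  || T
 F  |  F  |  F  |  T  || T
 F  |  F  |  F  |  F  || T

T, T, F, T, F, T

Row P_1=T, P_2=T, P_3=T, P_4=T: ((((P_4 ∧ P_1) ⊕ P_2) ∧ (P_3 ⊕ ¬¬((P_1 ↔ ¬(P_4 → P_4)) → P_1))) ∧ P_2) = F, (P_1 ∧ P_4) = T, so the formula = T.
Row P_1=T, P_2=T, P_3=F, P_4=T: ((((P_4 ∧ P_1) ⊕ P_2) ∧ (P_3 ⊕ ¬¬((P_1 ↔ ¬(P_4 → P_4)) → P_1))) ∧ P_2) = F, (P_1 ∧ P_4) = T, so the formula = T.
Row P_1=T, P_2=T, P_3=F, P_4=F: ((((P_4 ∧ P_1) ⊕ P_2) ∧ (P_3 ⊕ ¬¬((P_1 ↔ ¬(P_4 → P_4)) → P_1))) ∧ P_2) = T, (P_1 ∧ P_4) = F, so the formula = F.
Row P_1=T, P_2=F, P_3=T, P_4=F: ((((P_4 ∧ P_1) ⊕ P_2) ∧ (P_3 ⊕ ¬¬((P_1 ↔ ¬(P_4 → P_4)) → P_1))) ∧ P_2) = F, (P_1 ∧ P_4) = F, so the formula = T.
Row P_1=F, P_2=T, P_3=T, P_4=F: ((((P_4 ∧ P_1) ⊕ P_2) ∧ (P_3 ⊕ ¬¬((P_1 ↔ ¬(P_4 → P_4)) → P_1))) ∧ P_2) = T, (P_1 ∧ P_4) = F, so the formula = F.
Row P_1=F, P_2=F, P_3=T, P_4=T: ((((P_4 ∧ P_1) ⊕ P_2) ∧ (P_3 ⊕ ¬¬((P_1 ↔ ¬(P_4 → P_4)) → P_1))) ∧ P_2) = F, (P_1 ∧ P_4) = F, so the formula = T.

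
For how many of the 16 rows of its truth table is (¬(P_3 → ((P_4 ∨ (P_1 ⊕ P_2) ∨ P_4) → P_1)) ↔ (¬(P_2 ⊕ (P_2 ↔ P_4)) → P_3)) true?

7

P_1 | P_2 | P_3 | P_4 || (P_1 ⊕ P_2) | (P_4 ∨ (P_1 ⊕ P_2) ∨ P_4) | (P_2 ↔ P_4) | (P_2 ⊕ (P_2 ↔ P_4)) | ¬(P_2 ⊕ (P_2 ↔ P_4)) | (¬(P_2 ⊕ (P_2 ↔ P_4)) → P_3) | φ
 F  |  F  |  F  |  F  ||      F      |             F             |      T      |          T          |          F           |              T               | F
 F  |  F  |  F  |  T  ||      F      |             T             |      F      |          F          |          T           |              F               | T
 F  |  F  |  T  |  F  ||      F      |             F             |      T      |          T          |          F           |              T               | F
 F  |  F  |  T  |  T  ||      F      |             T             |      F      |          F          |          T           |              T               | T
 F  |  T  |  F  |  F  ||      T      |             T             |      F      |          T          |          F           |              T               | F
 F  |  T  |  F  |  T  ||      T      |             T             |      T      |          F          |          T           |              F               | T
 F  |  T  |  T  |  F  ||      T      |             T             |      F      |          T          |          F           |              T               | T
 F  |  T  |  T  |  T  ||      T      |             T             |      T      |          F          |          T           |              T               | T
 T  |  F  |  F  |  F  ||      T      |             T             |      T      |          T          |          F           |              T               | F
 T  |  F  |  F  |  T  ||      T      |             T             |      F      |          F          |          T           |              F               | T
 T  |  F  |  T  |  F  ||      T      |             T             |      T      |          T          |          F           |              T               | F
 T  |  F  |  T  |  T  ||      T      |             T             |      F      |          F          |          T           |              T               | F
 T  |  T  |  F  |  F  ||      F      |             F             |      F      |          T          |          F           |              T               | F
 T  |  T  |  F  |  T  ||      F      |             T             |      T      |          F          |          T           |              F               | T
 T  |  T  |  T  |  F  ||      F      |             F             |      F      |          T          |          F           |              T               | F
 T  |  T  |  T  |  T  ||      F      |             T             |      T      |          F          |          T           |              T               | F
The formula is true on 7 of the 16 rows.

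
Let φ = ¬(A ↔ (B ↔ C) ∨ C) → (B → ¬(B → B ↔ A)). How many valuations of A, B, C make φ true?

7

A | B | C | (B ↔ C) | ((B ↔ C) ∨ C) | (A ↔ ((B ↔ C) ∨ C)) | ¬(A ↔ ((B ↔ C) ∨ C)) | (B → B) | ((B → B) ↔ A) | ¬((B → B) ↔ A) | (B → ¬((B → B) ↔ A)) | φ
- | - | - | ------- | ------------- | ------------------- | -------------------- | ------- | ------------- | -------------- | -------------------- | -
0 | 0 | 0 |    1    |       1       |          0          |          1           |    1    |       0       |       1        |          1           | 1
0 | 0 | 1 |    0    |       1       |          0          |          1           |    1    |       0       |       1        |          1           | 1
0 | 1 | 0 |    0    |       0       |          1          |          0           |    1    |       0       |       1        |          1           | 1
0 | 1 | 1 |    1    |       1       |          0          |          1           |    1    |       0       |       1        |          1           | 1
1 | 0 | 0 |    1    |       1       |          1          |          0           |    1    |       1       |       0        |          1           | 1
1 | 0 | 1 |    0    |       1       |          1          |          0           |    1    |       1       |       0        |          1           | 1
1 | 1 | 0 |    0    |       0       |          0          |          1           |    1    |       1       |       0        |          0           | 0
1 | 1 | 1 |    1    |       1       |          1          |          0           |    1    |       1       |       0        |          0           | 1
The formula is true on 7 of the 8 rows.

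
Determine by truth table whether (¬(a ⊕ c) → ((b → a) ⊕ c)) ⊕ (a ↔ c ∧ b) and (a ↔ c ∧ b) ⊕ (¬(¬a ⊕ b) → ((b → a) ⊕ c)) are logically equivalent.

not equivalent

a  b  c  |  φ  ψ
1  1  1  |  1  0
1  1  0  |  1  1
1  0  1  |  0  0
1  0  0  |  1  1
0  1  1  |  1  1
0  1  0  |  1  1
0  0  1  |  0  0
0  0  0  |  0  0
The columns differ at a=1, b=1, c=1 (φ=1, ψ=0), so they are not equivalent.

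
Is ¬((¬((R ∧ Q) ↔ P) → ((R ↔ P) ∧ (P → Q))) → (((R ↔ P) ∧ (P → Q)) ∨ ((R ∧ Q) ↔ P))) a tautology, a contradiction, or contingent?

P | Q | R | (R ∧ Q) | ((R ∧ Q) ↔ P) | ¬((R ∧ Q) ↔ P) | (R ↔ P) | (P → Q) | ((R ↔ P) ∧ (P → Q)) | φ
- | - | - | ------- | ------------- | -------------- | ------- | ------- | ------------------- | -
F | F | F |    F    |       T       |       F        |    T    |    T    |          T          | F
F | F | T |    F    |       T       |       F        |    F    |    T    |          F          | F
F | T | F |    F    |       T       |       F        |    T    |    T    |          T          | F
F | T | T |    T    |       F       |       T        |    F    |    T    |          F          | F
T | F | F |    F    |       F       |       T        |    F    |    F    |          F          | F
T | F | T |    F    |       F       |       T        |    T    |    F    |          F          | F
T | T | F |    F    |       F       |       T        |    F    |    T    |          F          | F
T | T | T |    T    |       T       |       F        |    T    |    T    |          T          | F
Every row is F, so the formula is a contradiction.

contradiction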